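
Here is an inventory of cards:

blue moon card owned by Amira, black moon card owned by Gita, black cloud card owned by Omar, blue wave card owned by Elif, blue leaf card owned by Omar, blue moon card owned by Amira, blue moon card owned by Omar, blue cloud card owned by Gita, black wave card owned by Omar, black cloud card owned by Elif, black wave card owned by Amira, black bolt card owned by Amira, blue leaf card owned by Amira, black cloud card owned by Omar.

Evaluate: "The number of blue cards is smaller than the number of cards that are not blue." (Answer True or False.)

False

|blue cards| = 7.
|cards that are not blue| = 7.
The claim requires 7 < 7, which does not hold.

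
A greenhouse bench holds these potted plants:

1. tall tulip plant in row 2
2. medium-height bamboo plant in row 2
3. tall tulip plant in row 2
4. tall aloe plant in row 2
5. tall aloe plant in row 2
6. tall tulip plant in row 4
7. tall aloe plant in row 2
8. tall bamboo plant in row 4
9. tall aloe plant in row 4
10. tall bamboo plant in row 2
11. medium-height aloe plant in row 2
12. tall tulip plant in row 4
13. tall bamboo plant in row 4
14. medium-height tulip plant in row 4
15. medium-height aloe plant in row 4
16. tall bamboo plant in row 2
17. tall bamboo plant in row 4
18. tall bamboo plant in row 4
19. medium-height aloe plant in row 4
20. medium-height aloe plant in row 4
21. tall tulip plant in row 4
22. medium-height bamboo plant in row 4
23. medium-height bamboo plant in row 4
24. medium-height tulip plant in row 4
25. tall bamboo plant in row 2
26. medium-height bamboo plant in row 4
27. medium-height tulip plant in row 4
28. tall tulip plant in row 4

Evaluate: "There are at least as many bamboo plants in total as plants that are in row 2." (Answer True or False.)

True

There are 11 bamboo plants.
There are 10 plants in row 2.
The claim requires 11 ≥ 10, which holds.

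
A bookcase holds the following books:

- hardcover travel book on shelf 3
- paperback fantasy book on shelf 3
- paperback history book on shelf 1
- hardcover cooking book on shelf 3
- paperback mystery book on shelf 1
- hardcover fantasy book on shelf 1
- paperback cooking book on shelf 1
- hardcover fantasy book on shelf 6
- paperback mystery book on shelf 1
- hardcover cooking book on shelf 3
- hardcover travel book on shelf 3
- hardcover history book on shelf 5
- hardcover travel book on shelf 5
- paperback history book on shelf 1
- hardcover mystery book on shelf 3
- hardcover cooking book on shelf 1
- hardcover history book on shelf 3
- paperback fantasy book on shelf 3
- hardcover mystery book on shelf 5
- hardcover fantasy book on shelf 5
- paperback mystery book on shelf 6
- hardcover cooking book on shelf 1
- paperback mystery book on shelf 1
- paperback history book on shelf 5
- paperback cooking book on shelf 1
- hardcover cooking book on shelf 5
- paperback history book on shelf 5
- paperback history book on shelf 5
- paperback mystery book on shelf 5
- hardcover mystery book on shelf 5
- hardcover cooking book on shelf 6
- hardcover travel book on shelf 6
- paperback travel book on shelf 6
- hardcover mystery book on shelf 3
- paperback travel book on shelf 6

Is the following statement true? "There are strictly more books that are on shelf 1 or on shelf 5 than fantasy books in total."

True

books on shelf 1 or on shelf 5: 20.
fantasy books: 5.
The claim requires 20 > 5, which holds.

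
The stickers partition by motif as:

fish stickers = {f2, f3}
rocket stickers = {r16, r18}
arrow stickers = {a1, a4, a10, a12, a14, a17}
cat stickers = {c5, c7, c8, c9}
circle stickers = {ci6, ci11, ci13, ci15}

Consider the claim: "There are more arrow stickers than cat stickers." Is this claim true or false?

True

There are 6 arrow stickers.
There are 4 cat stickers.
The claim requires 6 > 4, which holds.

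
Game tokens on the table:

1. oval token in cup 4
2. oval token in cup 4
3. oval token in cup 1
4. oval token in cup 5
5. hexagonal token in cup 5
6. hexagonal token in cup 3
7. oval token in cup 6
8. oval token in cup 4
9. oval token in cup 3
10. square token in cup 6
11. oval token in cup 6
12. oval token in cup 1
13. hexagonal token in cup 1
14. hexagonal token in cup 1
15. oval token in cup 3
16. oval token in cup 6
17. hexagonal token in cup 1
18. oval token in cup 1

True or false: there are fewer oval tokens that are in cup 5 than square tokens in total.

False

There is 1 oval token in cup 5.
There is 1 square token.
The claim requires 1 < 1, which does not hold.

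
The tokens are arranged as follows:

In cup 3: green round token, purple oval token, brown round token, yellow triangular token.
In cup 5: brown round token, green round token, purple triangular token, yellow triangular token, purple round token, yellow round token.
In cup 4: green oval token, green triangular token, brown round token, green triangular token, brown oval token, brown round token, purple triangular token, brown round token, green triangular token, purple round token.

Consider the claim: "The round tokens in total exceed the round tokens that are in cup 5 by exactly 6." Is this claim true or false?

|round tokens| = 10.
|round tokens in cup 5| = 4.
The claim requires 10 − 4 (= 6) to equal 6, which holds.

True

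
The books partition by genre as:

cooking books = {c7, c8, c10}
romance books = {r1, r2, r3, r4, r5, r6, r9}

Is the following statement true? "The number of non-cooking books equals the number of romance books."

True

|non-cooking books| = 7.
|romance books| = 7.
The claim requires 7 = 7, which holds.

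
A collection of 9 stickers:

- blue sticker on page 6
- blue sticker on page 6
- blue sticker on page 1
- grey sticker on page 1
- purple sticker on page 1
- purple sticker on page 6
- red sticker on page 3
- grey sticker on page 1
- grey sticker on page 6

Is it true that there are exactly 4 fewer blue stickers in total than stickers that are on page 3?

False

|blue stickers| = 3.
|stickers on page 3| = 1.
The claim requires 1 − 3 (= -2) to equal 4, which does not hold.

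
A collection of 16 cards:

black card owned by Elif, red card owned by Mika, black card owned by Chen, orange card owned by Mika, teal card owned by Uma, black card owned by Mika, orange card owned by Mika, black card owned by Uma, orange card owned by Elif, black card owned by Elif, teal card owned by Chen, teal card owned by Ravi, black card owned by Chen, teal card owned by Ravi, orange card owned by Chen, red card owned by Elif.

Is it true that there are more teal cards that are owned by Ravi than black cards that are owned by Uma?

True

teal cards owned by Ravi: 2.
black cards owned by Uma: 1.
The claim requires 2 > 1, which holds.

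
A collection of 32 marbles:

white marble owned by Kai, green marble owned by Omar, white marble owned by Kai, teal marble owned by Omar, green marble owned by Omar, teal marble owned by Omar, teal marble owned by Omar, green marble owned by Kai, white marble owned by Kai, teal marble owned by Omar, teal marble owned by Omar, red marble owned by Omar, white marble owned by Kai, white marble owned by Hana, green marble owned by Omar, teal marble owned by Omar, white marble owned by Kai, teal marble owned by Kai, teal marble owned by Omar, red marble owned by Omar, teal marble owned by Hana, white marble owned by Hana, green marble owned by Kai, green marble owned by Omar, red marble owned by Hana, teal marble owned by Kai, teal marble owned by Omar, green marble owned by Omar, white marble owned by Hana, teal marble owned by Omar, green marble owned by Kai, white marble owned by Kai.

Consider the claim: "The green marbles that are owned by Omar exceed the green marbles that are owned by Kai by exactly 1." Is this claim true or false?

False

Count of green marbles owned by Omar: 5.
Count of green marbles owned by Kai: 3.
The claim requires 5 − 3 (= 2) to equal 1, which does not hold.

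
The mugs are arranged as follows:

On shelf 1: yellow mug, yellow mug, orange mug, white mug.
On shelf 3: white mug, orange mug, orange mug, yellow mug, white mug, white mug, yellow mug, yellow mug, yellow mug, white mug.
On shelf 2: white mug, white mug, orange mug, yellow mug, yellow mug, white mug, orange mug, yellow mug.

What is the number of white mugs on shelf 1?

1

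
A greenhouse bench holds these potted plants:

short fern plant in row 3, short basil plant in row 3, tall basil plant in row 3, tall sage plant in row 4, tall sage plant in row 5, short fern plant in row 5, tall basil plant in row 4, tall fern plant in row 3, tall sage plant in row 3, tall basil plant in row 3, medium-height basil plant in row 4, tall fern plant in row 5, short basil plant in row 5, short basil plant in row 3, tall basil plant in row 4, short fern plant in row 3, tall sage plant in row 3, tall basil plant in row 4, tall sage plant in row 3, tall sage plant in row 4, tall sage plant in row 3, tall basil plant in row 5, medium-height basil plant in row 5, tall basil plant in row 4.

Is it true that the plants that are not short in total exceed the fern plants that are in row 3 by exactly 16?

There are 18 plants that are not short.
There are 3 fern plants in row 3.
The claim requires 18 − 3 (= 15) to equal 16, which does not hold.

False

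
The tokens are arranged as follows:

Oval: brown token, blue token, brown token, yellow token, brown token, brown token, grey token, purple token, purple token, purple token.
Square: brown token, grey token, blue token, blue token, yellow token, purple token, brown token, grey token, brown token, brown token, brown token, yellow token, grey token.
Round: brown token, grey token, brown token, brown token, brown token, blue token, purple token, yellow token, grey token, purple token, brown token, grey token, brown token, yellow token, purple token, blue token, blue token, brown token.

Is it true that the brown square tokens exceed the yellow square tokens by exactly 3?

True

There are 5 brown square tokens.
There are 2 yellow square tokens.
The claim requires 5 − 2 (= 3) to equal 3, which holds.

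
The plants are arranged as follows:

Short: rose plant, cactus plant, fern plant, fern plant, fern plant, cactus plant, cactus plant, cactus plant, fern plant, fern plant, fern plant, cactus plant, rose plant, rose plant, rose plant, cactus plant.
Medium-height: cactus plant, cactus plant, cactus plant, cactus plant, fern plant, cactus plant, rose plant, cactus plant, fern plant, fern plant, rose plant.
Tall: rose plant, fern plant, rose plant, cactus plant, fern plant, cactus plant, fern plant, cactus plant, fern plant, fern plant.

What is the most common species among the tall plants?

Counts by species (restricted to tall plants): fern 5, cactus 3, rose 2.
The maximum is 5, held uniquely by fern.

fern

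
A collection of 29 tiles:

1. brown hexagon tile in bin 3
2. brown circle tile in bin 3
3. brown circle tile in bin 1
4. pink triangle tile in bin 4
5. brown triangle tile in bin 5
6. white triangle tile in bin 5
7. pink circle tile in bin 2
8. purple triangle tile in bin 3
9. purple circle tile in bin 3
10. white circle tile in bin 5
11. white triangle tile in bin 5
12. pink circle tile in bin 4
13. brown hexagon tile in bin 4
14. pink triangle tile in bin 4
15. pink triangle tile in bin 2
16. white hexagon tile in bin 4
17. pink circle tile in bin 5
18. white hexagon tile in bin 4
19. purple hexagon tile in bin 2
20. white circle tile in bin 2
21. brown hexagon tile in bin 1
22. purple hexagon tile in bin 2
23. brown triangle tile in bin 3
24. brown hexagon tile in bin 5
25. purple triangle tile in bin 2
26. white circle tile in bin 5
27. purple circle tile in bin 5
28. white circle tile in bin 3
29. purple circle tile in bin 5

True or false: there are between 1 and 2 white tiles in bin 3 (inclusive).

|white tiles in bin 3| = 1.
The claim requires 1 ≤ 1 ≤ 2, which holds.

True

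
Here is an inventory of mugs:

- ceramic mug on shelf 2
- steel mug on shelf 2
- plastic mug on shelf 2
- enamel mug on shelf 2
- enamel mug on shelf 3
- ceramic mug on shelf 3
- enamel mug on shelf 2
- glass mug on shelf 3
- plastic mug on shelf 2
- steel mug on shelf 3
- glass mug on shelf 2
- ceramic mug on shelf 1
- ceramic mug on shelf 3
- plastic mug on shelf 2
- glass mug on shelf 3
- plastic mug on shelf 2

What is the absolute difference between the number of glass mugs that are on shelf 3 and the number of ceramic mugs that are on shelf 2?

glass mugs on shelf 3: 2. ceramic mugs on shelf 2: 1.
|2 − 1| = 2 − 1 = 1.

1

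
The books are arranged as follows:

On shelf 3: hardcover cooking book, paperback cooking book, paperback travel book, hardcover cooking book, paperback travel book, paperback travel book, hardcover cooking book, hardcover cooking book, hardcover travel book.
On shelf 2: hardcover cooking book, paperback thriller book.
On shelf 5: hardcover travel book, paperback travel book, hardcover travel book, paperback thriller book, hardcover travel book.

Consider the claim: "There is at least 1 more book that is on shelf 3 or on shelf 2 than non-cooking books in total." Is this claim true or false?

books on shelf 3 or on shelf 2: 11.
non-cooking books: 10.
The claim requires 11 − 10 = 1 ≥ 1, which holds.

True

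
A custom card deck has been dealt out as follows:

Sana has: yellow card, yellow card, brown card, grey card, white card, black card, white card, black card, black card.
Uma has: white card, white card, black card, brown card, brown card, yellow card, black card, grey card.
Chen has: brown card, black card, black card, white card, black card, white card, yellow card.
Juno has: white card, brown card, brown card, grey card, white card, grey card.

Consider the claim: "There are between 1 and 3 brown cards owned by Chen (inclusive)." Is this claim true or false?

Count of brown cards owned by Chen: 1.
The claim requires 1 ≤ 1 ≤ 3, which holds.

True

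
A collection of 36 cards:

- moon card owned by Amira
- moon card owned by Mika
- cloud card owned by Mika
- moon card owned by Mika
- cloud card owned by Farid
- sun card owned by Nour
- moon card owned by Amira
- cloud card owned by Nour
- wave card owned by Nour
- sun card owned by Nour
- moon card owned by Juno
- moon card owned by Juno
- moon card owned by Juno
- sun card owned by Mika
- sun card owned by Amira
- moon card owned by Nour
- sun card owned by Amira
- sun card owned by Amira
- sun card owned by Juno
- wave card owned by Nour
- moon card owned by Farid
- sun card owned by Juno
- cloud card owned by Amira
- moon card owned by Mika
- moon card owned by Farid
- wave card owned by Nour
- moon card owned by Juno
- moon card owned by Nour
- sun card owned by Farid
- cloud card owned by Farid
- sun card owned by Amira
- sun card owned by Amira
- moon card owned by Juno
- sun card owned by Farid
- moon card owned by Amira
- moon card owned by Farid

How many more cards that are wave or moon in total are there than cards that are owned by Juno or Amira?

3

cards that are wave or moon: 19.
cards owned by Juno or Amira: 16.
19 − 16 = 3.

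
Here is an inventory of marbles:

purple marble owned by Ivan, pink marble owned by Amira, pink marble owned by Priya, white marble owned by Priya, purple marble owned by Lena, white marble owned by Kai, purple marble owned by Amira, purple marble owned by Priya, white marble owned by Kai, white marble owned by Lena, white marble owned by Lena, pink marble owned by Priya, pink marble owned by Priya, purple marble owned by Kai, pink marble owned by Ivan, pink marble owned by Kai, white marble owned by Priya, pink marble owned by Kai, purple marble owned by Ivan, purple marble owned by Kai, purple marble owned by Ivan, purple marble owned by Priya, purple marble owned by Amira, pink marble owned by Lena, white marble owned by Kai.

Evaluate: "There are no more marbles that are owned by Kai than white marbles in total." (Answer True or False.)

True

|marbles owned by Kai| = 7.
|white marbles| = 7.
The claim requires 7 ≤ 7, which holds.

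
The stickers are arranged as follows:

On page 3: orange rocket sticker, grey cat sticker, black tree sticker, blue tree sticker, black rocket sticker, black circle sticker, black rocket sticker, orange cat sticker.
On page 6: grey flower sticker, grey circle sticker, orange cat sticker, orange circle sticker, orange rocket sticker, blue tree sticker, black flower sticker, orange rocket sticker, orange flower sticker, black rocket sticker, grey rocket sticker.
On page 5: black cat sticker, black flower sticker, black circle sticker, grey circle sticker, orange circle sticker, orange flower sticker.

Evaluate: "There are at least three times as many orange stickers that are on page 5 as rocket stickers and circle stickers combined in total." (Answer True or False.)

False

There are 2 orange stickers on page 5.
rocket stickers: 7; circle stickers: 6; combined: 7 + 6 = 13.
The claim requires 2 ≥ 3 × 13 = 39, which does not hold.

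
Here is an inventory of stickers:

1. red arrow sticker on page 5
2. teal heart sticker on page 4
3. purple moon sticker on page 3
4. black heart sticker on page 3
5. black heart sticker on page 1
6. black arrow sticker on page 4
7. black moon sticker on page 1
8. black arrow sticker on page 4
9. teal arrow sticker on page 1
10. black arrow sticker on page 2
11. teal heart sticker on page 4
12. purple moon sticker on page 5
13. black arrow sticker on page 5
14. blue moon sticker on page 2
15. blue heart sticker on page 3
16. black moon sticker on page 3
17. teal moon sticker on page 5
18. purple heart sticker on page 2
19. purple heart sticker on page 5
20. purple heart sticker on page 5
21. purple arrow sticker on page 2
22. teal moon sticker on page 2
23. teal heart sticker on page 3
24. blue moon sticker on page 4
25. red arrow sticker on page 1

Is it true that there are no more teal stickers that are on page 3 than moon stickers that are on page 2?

teal stickers on page 3: 1.
moon stickers on page 2: 2.
The claim requires 1 ≤ 2, which holds.

True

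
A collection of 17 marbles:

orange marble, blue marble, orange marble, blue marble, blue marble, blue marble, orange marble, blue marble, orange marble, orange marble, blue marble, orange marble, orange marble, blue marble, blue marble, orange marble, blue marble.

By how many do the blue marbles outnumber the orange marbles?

blue marbles: 9.
orange marbles: 8.
9 − 8 = 1.

1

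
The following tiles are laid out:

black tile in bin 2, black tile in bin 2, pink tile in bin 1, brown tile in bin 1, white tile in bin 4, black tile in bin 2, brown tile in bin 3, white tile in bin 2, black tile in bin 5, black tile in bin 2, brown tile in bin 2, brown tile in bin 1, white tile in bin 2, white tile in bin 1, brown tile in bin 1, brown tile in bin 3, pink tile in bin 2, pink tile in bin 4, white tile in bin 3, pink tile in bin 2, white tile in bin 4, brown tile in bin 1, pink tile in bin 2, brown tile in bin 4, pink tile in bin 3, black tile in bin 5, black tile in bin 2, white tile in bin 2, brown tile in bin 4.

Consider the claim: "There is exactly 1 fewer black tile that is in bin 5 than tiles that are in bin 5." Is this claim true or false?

There are 2 black tiles in bin 5.
There are 2 tiles in bin 5.
The claim requires 2 − 2 (= 0) to equal 1, which does not hold.

False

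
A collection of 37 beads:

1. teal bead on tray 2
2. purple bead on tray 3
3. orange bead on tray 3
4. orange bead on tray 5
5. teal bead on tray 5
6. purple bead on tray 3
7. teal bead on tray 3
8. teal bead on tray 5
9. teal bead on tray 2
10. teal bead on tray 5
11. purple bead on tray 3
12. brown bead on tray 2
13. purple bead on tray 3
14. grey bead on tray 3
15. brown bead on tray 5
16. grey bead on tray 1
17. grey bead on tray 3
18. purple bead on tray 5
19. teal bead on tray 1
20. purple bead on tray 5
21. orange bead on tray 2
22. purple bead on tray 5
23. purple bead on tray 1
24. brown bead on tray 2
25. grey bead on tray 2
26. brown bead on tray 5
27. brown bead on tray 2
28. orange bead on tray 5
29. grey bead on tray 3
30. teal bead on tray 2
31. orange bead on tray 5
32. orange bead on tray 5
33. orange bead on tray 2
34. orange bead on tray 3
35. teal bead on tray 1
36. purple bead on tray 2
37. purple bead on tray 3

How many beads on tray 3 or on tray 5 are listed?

23

on tray 3: 11; on tray 5: 12; together 11 + 12 = 23.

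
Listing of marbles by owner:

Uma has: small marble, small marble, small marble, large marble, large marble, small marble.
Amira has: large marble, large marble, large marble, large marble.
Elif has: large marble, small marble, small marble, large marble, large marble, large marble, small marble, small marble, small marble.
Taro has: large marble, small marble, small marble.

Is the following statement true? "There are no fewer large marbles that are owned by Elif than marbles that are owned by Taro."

|large marbles owned by Elif| = 4.
|marbles owned by Taro| = 3.
The claim requires 4 ≥ 3, which holds.

True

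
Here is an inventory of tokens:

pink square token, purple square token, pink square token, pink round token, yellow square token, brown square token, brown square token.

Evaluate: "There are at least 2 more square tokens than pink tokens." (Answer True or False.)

True

There are 6 square tokens.
There are 3 pink tokens.
The claim requires 6 − 3 = 3 ≥ 2, which holds.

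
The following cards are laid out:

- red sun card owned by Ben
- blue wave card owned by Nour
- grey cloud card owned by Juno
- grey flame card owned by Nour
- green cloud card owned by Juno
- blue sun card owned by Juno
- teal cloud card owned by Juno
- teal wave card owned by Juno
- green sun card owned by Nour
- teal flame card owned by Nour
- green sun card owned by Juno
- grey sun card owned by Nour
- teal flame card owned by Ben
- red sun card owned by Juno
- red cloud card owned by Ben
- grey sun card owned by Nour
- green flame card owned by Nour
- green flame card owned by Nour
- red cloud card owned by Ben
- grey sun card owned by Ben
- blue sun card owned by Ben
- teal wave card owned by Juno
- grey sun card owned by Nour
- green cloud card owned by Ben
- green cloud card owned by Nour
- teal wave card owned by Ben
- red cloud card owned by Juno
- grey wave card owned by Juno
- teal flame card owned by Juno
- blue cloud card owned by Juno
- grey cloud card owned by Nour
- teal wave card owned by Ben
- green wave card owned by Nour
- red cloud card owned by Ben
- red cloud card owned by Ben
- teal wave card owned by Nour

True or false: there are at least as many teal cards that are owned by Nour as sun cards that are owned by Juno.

False

teal cards owned by Nour: 2.
sun cards owned by Juno: 3.
The claim requires 2 ≥ 3, which does not hold.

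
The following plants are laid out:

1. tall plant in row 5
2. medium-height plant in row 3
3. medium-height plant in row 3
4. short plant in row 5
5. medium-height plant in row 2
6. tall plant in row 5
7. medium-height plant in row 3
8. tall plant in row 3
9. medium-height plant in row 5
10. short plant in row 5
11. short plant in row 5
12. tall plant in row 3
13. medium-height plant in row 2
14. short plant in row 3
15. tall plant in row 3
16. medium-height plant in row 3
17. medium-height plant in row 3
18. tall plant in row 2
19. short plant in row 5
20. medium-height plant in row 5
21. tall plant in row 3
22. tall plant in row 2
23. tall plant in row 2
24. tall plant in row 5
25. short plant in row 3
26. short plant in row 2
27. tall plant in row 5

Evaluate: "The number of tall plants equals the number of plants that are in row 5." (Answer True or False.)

|tall plants| = 11.
|plants in row 5| = 10.
The claim requires 11 = 10, which does not hold.

False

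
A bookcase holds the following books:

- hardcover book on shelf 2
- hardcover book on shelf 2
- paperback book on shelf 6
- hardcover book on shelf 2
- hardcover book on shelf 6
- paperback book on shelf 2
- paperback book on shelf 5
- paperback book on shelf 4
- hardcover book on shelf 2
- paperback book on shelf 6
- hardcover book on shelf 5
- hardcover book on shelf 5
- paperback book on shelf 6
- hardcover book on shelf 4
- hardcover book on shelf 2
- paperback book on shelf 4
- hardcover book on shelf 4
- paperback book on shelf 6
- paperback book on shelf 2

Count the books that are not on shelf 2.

12

Total books: 19; with the excluded value: 7; remaining 19 − 7 = 12.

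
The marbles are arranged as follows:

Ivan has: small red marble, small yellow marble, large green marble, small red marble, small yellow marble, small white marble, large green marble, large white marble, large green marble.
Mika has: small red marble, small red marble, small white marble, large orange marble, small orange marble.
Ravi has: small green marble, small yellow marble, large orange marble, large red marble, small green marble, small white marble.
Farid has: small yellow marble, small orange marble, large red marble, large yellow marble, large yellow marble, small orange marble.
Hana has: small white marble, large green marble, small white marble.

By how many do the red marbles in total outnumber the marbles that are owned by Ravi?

0

red marbles: 6.
marbles owned by Ravi: 6.
6 − 6 = 0.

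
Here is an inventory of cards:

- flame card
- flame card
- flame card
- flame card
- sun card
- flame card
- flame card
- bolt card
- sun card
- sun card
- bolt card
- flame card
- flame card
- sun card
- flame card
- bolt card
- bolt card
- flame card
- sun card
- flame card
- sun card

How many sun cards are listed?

6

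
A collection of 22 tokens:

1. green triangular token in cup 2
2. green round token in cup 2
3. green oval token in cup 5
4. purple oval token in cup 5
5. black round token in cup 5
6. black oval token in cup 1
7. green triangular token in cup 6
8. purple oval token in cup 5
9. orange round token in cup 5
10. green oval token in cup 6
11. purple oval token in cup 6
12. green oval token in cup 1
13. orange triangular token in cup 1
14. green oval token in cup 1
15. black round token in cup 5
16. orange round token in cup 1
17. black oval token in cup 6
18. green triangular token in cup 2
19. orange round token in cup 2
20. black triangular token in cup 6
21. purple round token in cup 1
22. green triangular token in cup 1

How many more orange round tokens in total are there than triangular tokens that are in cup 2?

1

orange round tokens: 3.
triangular tokens in cup 2: 2.
3 − 2 = 1.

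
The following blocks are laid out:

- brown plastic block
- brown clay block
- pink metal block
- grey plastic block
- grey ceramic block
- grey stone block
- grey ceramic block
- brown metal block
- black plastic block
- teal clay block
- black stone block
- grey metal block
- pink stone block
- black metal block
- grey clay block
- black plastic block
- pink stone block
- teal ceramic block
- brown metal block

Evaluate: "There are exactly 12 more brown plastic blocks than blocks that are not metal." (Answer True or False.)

brown plastic blocks: 1.
blocks that are not metal: 14.
The claim requires 1 − 14 (= -13) to equal 12, which does not hold.

False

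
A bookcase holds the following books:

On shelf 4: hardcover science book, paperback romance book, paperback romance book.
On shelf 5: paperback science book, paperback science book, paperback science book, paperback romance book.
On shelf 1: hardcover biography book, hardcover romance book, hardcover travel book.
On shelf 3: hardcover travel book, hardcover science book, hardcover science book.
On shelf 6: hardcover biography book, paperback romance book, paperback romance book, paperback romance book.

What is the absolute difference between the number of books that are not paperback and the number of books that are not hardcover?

1

books that are not paperback: 8. books that are not hardcover: 9.
|8 − 9| = 9 − 8 = 1.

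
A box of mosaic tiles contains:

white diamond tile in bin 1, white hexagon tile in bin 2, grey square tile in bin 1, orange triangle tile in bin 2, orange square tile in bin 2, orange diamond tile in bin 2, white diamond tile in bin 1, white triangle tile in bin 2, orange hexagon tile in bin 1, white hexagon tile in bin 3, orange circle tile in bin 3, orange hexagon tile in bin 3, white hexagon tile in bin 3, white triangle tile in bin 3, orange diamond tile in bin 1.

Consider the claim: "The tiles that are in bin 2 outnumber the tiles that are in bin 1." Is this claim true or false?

False

There are 5 tiles in bin 2.
There are 5 tiles in bin 1.
The claim requires 5 > 5, which does not hold.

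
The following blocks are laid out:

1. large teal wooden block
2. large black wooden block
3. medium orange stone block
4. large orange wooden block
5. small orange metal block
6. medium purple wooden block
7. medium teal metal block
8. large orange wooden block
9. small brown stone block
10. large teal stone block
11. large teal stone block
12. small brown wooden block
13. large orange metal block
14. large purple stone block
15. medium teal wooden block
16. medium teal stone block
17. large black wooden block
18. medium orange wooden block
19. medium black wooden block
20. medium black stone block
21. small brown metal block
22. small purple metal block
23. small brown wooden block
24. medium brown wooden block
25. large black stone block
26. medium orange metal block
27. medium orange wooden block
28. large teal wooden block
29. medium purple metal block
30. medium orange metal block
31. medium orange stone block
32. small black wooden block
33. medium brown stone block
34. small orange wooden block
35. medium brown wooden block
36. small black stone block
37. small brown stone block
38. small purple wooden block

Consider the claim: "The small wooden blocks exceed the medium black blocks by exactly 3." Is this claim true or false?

|small wooden blocks| = 5.
|medium black blocks| = 2.
The claim requires 5 − 2 (= 3) to equal 3, which holds.

True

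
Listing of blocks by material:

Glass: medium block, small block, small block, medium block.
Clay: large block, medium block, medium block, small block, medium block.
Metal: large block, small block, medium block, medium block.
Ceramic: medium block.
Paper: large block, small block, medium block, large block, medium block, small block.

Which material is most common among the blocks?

Counts by material: paper 6, clay 5, metal 4, glass 4, ceramic 1.
The maximum is 6, held uniquely by paper.

paper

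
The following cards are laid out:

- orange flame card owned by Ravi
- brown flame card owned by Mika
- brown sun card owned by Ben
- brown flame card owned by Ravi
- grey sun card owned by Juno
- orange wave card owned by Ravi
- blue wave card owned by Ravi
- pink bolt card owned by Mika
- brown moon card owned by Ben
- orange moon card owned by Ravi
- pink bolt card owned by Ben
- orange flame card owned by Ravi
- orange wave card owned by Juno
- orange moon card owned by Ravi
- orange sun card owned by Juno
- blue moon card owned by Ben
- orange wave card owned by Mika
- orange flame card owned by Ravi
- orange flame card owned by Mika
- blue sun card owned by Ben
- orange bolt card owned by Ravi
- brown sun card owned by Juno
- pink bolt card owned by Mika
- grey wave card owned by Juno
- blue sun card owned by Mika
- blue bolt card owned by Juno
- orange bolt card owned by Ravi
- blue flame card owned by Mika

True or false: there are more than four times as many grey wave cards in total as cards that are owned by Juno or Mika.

False

There is 1 grey wave card.
Count of cards owned by Juno or Mika: 13.
The claim requires 1 > 4 × 13 = 52, which does not hold.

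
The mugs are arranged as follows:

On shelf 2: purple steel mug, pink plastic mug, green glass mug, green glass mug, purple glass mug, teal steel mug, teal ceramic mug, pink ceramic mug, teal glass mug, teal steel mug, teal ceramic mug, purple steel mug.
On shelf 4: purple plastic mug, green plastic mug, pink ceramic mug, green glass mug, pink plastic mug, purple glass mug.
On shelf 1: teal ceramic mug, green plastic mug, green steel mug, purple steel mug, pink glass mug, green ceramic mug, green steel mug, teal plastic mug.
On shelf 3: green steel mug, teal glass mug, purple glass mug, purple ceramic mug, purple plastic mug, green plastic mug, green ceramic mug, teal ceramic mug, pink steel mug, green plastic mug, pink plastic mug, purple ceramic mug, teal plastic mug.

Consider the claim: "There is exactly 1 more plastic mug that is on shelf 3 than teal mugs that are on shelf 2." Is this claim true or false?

plastic mugs on shelf 3: 5.
teal mugs on shelf 2: 5.
The claim requires 5 − 5 (= 0) to equal 1, which does not hold.

False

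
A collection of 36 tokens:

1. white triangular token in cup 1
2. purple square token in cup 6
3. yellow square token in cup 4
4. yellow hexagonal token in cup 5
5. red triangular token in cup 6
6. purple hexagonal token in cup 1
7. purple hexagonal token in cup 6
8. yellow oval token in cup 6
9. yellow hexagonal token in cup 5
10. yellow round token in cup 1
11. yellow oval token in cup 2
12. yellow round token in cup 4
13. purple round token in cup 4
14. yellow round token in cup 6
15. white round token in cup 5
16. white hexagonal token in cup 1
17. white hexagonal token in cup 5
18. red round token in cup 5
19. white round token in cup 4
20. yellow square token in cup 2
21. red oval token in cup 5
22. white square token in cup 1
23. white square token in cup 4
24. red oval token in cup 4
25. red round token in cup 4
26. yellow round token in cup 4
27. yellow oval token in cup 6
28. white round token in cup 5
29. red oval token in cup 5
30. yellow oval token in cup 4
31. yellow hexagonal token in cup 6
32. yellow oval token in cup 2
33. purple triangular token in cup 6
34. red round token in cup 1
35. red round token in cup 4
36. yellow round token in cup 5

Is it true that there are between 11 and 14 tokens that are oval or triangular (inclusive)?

|tokens that are oval or triangular| = 11.
The claim requires 11 ≤ 11 ≤ 14, which holds.

True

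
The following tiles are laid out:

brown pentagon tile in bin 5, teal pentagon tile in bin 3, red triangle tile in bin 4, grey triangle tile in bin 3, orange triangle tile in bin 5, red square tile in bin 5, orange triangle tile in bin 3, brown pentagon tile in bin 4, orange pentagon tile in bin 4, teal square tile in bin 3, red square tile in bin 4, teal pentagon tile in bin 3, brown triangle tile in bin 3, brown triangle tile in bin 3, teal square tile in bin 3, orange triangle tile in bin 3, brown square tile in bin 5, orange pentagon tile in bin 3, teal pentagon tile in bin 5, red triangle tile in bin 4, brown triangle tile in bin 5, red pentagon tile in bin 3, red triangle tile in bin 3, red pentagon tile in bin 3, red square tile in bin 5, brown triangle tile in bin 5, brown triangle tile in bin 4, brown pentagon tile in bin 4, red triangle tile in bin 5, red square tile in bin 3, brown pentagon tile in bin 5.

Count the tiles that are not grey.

30

Total tiles: 31; with the excluded value: 1; remaining 31 − 1 = 30.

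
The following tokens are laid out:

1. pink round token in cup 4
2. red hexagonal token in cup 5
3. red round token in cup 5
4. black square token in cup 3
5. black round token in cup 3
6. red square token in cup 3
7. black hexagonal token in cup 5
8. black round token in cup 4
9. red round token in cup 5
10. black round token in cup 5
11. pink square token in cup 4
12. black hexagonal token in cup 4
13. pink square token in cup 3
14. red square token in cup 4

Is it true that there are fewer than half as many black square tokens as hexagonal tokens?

True

|black square tokens| = 1.
|hexagonal tokens| = 3.
The claim requires 2 × 1 = 2 < 3, which holds.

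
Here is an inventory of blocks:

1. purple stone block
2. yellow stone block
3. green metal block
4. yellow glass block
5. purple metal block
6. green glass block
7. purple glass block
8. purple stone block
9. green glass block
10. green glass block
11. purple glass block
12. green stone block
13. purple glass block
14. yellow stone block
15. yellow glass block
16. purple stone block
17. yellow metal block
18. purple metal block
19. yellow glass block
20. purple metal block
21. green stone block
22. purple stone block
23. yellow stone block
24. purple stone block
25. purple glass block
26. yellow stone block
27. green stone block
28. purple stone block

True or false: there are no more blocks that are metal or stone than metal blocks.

There are 18 blocks that are metal or stone.
There are 5 metal blocks.
The claim requires 18 ≤ 5, which does not hold.

False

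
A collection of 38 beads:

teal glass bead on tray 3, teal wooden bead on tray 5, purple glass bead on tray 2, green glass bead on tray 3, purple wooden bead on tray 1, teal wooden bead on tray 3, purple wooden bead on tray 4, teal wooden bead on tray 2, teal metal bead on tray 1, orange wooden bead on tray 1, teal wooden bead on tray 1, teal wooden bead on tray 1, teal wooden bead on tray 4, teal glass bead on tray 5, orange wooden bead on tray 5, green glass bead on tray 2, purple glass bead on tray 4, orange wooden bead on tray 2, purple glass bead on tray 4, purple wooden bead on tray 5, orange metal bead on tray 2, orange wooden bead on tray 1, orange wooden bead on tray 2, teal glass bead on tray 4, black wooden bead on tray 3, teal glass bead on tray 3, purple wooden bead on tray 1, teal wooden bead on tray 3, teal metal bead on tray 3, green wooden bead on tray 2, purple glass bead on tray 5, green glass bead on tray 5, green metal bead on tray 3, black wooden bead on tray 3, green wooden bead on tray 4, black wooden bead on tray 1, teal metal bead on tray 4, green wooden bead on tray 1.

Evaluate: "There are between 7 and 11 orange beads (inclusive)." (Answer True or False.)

|orange beads| = 6.
The claim requires 7 ≤ 6 ≤ 11, which does not hold.

False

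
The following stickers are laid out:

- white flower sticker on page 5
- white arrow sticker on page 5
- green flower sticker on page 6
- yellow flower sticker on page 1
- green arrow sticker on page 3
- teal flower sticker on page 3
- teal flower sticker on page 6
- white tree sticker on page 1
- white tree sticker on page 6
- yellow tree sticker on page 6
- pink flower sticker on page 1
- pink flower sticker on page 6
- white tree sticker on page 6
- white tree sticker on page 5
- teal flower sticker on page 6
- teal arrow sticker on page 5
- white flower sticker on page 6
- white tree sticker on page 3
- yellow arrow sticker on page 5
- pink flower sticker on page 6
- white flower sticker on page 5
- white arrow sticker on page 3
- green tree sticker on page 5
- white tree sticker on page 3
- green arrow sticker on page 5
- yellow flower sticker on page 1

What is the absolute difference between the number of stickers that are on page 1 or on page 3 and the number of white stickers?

2

stickers on page 1 or on page 3: 9. white stickers: 11.
|9 − 11| = 11 − 9 = 2.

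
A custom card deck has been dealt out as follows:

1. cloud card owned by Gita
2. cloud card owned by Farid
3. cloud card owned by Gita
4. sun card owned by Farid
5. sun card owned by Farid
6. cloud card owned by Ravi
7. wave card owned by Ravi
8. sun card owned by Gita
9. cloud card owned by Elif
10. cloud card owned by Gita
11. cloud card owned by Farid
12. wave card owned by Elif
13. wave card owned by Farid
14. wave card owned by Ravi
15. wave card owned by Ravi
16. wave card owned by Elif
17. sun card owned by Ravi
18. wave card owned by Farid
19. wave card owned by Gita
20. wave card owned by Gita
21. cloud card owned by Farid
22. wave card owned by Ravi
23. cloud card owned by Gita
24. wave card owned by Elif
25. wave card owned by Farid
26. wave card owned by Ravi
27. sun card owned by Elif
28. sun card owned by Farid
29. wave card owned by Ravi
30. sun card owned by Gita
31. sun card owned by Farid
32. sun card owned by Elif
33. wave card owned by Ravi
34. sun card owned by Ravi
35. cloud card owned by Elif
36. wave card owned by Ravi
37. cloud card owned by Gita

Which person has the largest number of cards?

Counts by player: Ravi→11, Farid→10, Gita→9, Elif→7.
The maximum is 11, held uniquely by Ravi.

Ravi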